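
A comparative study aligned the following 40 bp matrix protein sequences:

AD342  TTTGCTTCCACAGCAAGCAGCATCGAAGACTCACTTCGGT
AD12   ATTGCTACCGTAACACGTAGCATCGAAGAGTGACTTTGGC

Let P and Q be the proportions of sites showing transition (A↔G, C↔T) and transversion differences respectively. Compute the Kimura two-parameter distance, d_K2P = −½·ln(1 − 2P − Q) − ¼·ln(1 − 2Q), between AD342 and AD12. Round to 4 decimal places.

Mismatches occur at site 1 (T↔A, transversion), site 7 (T↔A, transversion), site 10 (A↔G, transition), site 11 (C↔T, transition), site 13 (G↔A, transition), site 16 (A↔C, transversion), site 18 (C↔T, transition), site 30 (C↔G, transversion), site 32 (C↔G, transversion), site 37 (C↔T, transition), site 40 (T↔C, transition).
Of the 11 differences, 6 transitions and 5 transversions over 40 sites: P = 6/40 = 0.150000, Q = 5/40 = 0.125000.
d = −0.5·ln(0.575000) − 0.25·ln(0.750000) = −0.5·(-0.553385) − 0.25·(-0.287682) = 0.3486.

0.3486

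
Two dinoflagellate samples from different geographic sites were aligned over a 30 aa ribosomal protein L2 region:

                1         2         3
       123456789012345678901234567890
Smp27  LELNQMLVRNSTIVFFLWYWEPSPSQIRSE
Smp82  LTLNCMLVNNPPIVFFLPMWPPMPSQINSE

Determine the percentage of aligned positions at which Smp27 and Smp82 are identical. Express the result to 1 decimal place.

The sequences differ at positions 2 (E/T), 5 (Q/C), 9 (R/N), 11 (S/P), 12 (T/P), 18 (W/P), 19 (Y/M), 21 (E/P), 23 (S/M), 28 (R/N).
20 of the 30 sites match, so the percent identity is 20/30 × 100 = 66.7%.

66.7%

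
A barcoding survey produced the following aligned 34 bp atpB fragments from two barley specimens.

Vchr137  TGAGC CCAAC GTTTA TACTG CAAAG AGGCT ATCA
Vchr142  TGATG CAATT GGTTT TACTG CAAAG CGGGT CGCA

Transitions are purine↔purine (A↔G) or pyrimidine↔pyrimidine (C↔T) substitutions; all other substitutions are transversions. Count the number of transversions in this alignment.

10

Mismatches occur at site 4 (G/T, transversion), site 5 (C/G, transversion), site 7 (C/A, transversion), site 9 (A/T, transversion), site 10 (C/T, transition), site 12 (T/G, transversion), site 15 (A/T, transversion), site 26 (A/C, transversion), site 29 (C/G, transversion), site 31 (A/C, transversion), site 32 (T/G, transversion).
Of the 11 differences, 1 transition and 10 transversions, so the answer is 10.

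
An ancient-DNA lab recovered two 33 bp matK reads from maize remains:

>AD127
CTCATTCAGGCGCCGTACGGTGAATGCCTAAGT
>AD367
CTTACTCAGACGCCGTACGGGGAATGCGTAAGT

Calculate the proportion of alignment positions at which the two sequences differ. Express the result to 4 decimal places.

Mismatches occur at site 3 (C↔T), site 5 (T↔C), site 10 (G↔A), site 21 (T↔G), site 28 (C↔G).
There are 5 differences over 33 sites, so p = 5/33 = 0.1515.

0.1515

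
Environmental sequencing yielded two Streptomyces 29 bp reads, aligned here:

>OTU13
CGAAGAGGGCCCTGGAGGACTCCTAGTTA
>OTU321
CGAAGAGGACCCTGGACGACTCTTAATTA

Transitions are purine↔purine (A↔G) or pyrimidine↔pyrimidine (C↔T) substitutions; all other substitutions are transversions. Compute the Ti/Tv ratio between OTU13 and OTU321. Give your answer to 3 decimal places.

3.000

The sequences differ at positions 9 (G/A, transition), 17 (G/C, transversion), 23 (C/T, transition), 26 (G/A, transition).
Of the 4 differences, 3 transitions and 1 transversion, so Ti/Tv = 3/1 = 3.000.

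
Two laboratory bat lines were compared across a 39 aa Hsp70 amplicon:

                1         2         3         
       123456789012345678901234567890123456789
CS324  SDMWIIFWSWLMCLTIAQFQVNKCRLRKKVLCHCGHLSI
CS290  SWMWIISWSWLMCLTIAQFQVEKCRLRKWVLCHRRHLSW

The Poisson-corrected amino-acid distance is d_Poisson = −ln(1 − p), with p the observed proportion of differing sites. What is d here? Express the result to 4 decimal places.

Mismatches occur at site 2 (D/W), site 7 (F/S), site 22 (N/E), site 29 (K/W), site 34 (C/R), site 35 (G/R), site 39 (I/W).
p = 7/39 = 0.179487.
d = −ln(1 − 0.179487) = −ln(0.820513) = 0.1978.

0.1978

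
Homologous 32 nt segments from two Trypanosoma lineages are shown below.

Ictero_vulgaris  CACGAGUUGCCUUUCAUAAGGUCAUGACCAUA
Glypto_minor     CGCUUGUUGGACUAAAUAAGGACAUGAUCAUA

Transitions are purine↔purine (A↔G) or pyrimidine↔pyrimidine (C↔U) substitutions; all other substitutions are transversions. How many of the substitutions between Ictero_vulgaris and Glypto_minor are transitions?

Differing sites — 2:A/G (Ti); 4:G/U (Tv); 5:A/U (Tv); 10:C/G (Tv); 11:C/A (Tv); 12:U/C (Ti); 14:U/A (Tv); 15:C/A (Tv); 22:U/A (Tv); 28:C/U (Ti).
Of the 10 differences, 3 transitions and 7 transversions, so the answer is 3.

3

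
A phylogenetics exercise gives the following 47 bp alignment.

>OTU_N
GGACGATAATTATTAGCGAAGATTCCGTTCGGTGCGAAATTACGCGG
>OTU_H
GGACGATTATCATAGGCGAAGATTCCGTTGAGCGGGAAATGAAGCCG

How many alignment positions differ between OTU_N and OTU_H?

The sequences differ at positions 8 (A/T), 11 (T/C), 14 (T/A), 15 (A/G), 30 (C/G), 31 (G/A), 33 (T/C), 35 (C/G), 41 (T/G), 43 (C/A), 46 (G/C).
That gives 11 mismatches out of 47 aligned sites, so the Hamming distance is 11.

11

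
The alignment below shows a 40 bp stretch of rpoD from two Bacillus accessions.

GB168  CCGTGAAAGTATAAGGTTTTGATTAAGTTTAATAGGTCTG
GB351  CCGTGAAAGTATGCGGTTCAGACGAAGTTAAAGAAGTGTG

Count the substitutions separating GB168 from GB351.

10

Mismatches occur at site 13 (A→G), site 14 (A→C), site 19 (T→C), site 20 (T→A), site 23 (T→C), site 24 (T→G), site 30 (T→A), site 33 (T→G), site 35 (G→A), site 38 (C→G).
That gives 10 mismatches out of 40 aligned sites, so the Hamming distance is 10.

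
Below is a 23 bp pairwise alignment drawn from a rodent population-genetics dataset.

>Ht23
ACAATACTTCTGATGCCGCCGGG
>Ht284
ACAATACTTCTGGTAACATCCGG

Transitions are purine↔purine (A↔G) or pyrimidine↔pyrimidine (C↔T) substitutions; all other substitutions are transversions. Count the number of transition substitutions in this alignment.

4

The sequences differ at positions 13 (A/G, transition), 15 (G/A, transition), 16 (C/A, transversion), 18 (G/A, transition), 19 (C/T, transition), 21 (G/C, transversion).
Of the 6 differences, 4 transitions and 2 transversions, so the answer is 4.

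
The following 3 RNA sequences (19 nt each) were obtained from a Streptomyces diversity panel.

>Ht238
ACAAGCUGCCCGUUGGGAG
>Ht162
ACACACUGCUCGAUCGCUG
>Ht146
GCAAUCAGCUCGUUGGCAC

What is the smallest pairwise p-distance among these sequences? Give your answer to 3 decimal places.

0.316

Pairwise Hamming distances:
  Ht238 vs Ht162: 7
  Ht238 vs Ht146: 6
  Ht162 vs Ht146: 8
The smallest is 6 mismatches, between Ht238 and Ht146; p = 6/19 = 0.316.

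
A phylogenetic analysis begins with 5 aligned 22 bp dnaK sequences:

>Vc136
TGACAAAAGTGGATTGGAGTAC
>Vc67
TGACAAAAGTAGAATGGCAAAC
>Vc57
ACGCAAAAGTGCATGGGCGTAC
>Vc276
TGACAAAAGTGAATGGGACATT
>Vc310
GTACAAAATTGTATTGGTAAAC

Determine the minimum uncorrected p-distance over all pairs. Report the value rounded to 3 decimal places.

0.227

Pairwise Hamming distances:
  Vc136 vs Vc67: 5
  Vc136 vs Vc57: 6
  Vc136 vs Vc276: 6
  Vc136 vs Vc310: 7
  Vc67 vs Vc57: 9
  Vc67 vs Vc276: 8
  Vc67 vs Vc310: 7
  Vc57 vs Vc276: 9
  Vc57 vs Vc310: 9
  Vc276 vs Vc310: 9
The smallest is 5 mismatches, between Vc136 and Vc67; p = 5/22 = 0.227.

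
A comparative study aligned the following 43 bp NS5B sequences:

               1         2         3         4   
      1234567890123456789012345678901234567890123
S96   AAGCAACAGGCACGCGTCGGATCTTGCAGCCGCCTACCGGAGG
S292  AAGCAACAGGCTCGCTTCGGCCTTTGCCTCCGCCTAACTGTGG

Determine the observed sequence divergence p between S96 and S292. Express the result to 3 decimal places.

Differing sites — 12:A/T; 16:G/T; 21:A/C; 22:T/C; 23:C/T; 28:A/C; 29:G/T; 37:C/A; 39:G/T; 41:A/T.
There are 10 differences over 43 sites, so p = 10/43 = 0.233.

0.233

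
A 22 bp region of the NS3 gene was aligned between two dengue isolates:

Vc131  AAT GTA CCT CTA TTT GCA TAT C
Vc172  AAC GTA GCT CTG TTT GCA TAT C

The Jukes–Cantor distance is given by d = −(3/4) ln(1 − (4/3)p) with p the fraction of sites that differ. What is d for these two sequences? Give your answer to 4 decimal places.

Mismatches occur at site 3 (T/C), site 7 (C/G), site 12 (A/G).
p = 3/22 = 0.136364.
d = −0.75 · ln(1 − (4/3)·0.136364) = −0.75 · ln(0.818181) = −0.75 · (-0.200672) = 0.1505.

0.1505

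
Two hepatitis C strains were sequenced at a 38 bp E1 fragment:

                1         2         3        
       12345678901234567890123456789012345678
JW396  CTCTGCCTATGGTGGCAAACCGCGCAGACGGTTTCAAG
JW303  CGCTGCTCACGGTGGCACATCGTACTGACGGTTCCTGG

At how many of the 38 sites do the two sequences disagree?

The sequences differ at positions 2 (T/G), 7 (C/T), 8 (T/C), 10 (T/C), 18 (A/C), 20 (C/T), 23 (C/T), 24 (G/A), 26 (A/T), 34 (T/C), 36 (A/T), 37 (A/G).
That gives 12 mismatches out of 38 aligned sites, so the Hamming distance is 12.

12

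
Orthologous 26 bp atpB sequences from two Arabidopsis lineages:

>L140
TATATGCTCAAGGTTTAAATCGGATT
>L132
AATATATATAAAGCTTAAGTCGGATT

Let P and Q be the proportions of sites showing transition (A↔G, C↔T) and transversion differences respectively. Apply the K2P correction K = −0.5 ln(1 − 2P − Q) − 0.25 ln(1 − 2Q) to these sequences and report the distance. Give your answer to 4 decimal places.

0.4284

Differing sites — 1:T/A (Tv); 6:G/A (Ti); 7:C/T (Ti); 8:T/A (Tv); 9:C/T (Ti); 12:G/A (Ti); 14:T/C (Ti); 19:A/G (Ti).
Of the 8 differences, 6 transitions and 2 transversions over 26 sites: P = 6/26 = 0.230769, Q = 2/26 = 0.076923.
d = −0.5·ln(0.461539) − 0.25·ln(0.846154) = −0.5·(-0.773189) − 0.25·(-0.167054) = 0.4284.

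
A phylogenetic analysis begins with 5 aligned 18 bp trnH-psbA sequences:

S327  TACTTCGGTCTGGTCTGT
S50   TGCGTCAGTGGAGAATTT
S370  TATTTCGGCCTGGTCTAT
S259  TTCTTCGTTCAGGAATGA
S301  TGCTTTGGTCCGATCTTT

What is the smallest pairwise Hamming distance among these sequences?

Pairwise Hamming distances:
  S327 vs S50: 9
  S327 vs S370: 3
  S327 vs S259: 6
  S327 vs S301: 5
  S50 vs S370: 11
  S50 vs S259: 9
  S50 vs S301: 9
  S370 vs S259: 9
  S370 vs S301: 7
  S259 vs S301: 9
The smallest is 3, between S327 and S370.

3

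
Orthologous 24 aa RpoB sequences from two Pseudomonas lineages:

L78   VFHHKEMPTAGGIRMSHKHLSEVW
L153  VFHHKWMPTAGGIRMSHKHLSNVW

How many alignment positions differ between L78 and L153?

2

Mismatches occur at site 6 (E→W), site 22 (E→N).
That gives 2 mismatches out of 24 aligned sites, so the Hamming distance is 2.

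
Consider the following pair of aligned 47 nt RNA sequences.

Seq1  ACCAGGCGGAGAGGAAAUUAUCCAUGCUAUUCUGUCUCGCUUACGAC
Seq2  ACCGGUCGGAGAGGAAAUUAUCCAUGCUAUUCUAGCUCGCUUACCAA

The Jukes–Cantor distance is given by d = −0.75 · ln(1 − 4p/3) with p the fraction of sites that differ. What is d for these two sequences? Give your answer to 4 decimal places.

Mismatches occur at site 4 (A→G), site 6 (G→U), site 34 (G→A), site 35 (U→G), site 45 (G→C), site 47 (C→A).
p = 6/47 = 0.127660.
d = −0.75 · ln(1 − (4/3)·0.127660) = −0.75 · ln(0.829787) = −0.75 · (-0.186586) = 0.1399.

0.1399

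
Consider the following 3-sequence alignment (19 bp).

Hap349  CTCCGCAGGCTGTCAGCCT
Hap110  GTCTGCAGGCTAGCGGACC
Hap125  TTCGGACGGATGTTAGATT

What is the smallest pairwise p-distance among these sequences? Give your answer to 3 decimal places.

Pairwise Hamming distances:
  Hap349 vs Hap110: 7
  Hap349 vs Hap125: 8
  Hap110 vs Hap125: 11
The smallest is 7 mismatches, between Hap349 and Hap110; p = 7/19 = 0.368.

0.368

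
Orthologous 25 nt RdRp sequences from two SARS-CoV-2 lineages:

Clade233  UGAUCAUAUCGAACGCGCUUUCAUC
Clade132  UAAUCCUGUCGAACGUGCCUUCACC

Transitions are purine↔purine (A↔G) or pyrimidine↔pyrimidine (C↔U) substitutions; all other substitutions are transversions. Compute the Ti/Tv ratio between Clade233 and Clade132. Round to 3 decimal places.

5.000

Differing sites — 2:G/A (Ti); 6:A/C (Tv); 8:A/G (Ti); 16:C/U (Ti); 19:U/C (Ti); 24:U/C (Ti).
Of the 6 differences, 5 transitions and 1 transversion, so Ti/Tv = 5/1 = 5.000.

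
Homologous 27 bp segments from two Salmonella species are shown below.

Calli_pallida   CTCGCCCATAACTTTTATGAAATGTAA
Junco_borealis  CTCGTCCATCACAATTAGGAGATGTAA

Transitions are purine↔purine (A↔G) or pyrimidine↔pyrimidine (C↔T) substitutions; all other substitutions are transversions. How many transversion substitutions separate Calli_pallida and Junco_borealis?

Mismatches occur at site 5 (C↔T, transition), site 10 (A↔C, transversion), site 13 (T↔A, transversion), site 14 (T↔A, transversion), site 18 (T↔G, transversion), site 21 (A↔G, transition).
Of the 6 differences, 2 transitions and 4 transversions, so the answer is 4.

4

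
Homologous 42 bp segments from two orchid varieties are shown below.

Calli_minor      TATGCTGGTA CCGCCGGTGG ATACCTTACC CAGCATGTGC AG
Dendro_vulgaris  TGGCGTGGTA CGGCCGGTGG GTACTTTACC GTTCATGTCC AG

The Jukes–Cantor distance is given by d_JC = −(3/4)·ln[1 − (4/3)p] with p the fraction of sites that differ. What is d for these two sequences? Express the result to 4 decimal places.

Differing sites — 2:A/G; 3:T/G; 4:G/C; 5:C/G; 12:C/G; 21:A/G; 25:C/T; 31:C/G; 32:A/T; 33:G/T; 39:G/C.
p = 11/42 = 0.261905.
d = −0.75 · ln(1 − (4/3)·0.261905) = −0.75 · ln(0.650793) = −0.75 · (-0.429564) = 0.3222.

0.3222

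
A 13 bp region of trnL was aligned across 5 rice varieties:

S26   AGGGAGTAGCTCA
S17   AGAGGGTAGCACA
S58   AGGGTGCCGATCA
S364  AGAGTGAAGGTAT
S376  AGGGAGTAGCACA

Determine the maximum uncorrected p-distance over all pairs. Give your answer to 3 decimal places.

Pairwise Hamming distances:
  S26 vs S17: 3
  S26 vs S58: 4
  S26 vs S364: 6
  S26 vs S376: 1
  S17 vs S58: 6
  S17 vs S364: 6
  S17 vs S376: 2
  S58 vs S364: 6
  S58 vs S376: 5
  S364 vs S376: 7
The largest is 7 mismatches, between S364 and S376; p = 7/13 = 0.538.

0.538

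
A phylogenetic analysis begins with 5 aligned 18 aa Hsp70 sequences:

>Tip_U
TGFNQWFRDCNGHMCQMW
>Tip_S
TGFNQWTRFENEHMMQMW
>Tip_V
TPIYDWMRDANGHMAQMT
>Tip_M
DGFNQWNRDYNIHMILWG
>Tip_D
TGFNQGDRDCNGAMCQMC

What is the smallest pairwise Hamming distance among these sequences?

4

Pairwise Hamming distances:
  Tip_U vs Tip_S: 5
  Tip_U vs Tip_V: 8
  Tip_U vs Tip_M: 8
  Tip_U vs Tip_D: 4
  Tip_S vs Tip_V: 10
  Tip_S vs Tip_M: 9
  Tip_S vs Tip_D: 8
  Tip_V vs Tip_M: 12
  Tip_V vs Tip_D: 10
  Tip_M vs Tip_D: 10
The smallest is 4, between Tip_U and Tip_D.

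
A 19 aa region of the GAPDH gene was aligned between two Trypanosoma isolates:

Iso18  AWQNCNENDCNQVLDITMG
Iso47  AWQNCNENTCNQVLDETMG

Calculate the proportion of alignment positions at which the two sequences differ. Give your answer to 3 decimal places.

0.105

Differing sites — 9:D/T; 16:I/E.
There are 2 differences over 19 sites, so p = 2/19 = 0.105.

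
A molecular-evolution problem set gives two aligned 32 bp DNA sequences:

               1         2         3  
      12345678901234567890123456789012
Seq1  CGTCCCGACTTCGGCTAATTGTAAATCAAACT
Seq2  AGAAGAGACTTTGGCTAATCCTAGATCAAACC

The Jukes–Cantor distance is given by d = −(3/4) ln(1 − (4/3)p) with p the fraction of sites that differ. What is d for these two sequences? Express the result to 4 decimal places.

0.4042

The sequences differ at positions 1 (C/A), 3 (T/A), 4 (C/A), 5 (C/G), 6 (C/A), 12 (C/T), 20 (T/C), 21 (G/C), 24 (A/G), 32 (T/C).
p = 10/32 = 0.312500.
d = −0.75 · ln(1 − (4/3)·0.312500) = −0.75 · ln(0.583333) = −0.75 · (-0.538997) = 0.4042.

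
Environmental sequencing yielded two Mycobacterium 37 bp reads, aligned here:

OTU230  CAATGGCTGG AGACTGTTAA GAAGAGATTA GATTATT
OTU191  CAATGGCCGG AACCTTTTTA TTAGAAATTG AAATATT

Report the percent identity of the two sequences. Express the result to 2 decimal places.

70.27%

Differing sites — 8:T/C; 12:G/A; 13:A/C; 16:G/T; 19:A/T; 21:G/T; 22:A/T; 26:G/A; 30:A/G; 31:G/A; 33:T/A.
26 of the 37 sites match, so the percent identity is 26/37 × 100 = 70.27%.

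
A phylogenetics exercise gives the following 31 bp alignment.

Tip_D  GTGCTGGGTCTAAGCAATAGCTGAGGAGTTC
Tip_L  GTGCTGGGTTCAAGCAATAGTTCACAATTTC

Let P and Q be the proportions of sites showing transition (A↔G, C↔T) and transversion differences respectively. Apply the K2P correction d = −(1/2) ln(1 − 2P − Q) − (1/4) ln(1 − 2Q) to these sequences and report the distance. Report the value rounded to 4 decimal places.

Differing sites — 10:C/T (Ti); 11:T/C (Ti); 21:C/T (Ti); 23:G/C (Tv); 25:G/C (Tv); 26:G/A (Ti); 28:G/T (Tv).
Of the 7 differences, 4 transitions and 3 transversions over 31 sites: P = 4/31 = 0.129032, Q = 3/31 = 0.096774.
d = −0.5·ln(0.645162) − 0.25·ln(0.806452) = −0.5·(-0.438254) − 0.25·(-0.215111) = 0.2729.

0.2729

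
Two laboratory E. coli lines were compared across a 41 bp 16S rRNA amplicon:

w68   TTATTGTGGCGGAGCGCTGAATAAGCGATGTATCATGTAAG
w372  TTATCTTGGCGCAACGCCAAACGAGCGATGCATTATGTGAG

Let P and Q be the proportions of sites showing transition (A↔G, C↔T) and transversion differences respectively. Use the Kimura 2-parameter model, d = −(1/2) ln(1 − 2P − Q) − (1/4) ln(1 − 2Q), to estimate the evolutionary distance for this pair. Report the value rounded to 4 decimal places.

0.3602

Differing sites — 5:T/C (Ti); 6:G/T (Tv); 12:G/C (Tv); 14:G/A (Ti); 18:T/C (Ti); 19:G/A (Ti); 22:T/C (Ti); 23:A/G (Ti); 31:T/C (Ti); 34:C/T (Ti); 39:A/G (Ti).
Of the 11 differences, 9 transitions and 2 transversions over 41 sites: P = 9/41 = 0.219512, Q = 2/41 = 0.048780.
d = −0.5·ln(0.512196) − 0.25·ln(0.902440) = −0.5·(-0.669048) − 0.25·(-0.102653) = 0.3602.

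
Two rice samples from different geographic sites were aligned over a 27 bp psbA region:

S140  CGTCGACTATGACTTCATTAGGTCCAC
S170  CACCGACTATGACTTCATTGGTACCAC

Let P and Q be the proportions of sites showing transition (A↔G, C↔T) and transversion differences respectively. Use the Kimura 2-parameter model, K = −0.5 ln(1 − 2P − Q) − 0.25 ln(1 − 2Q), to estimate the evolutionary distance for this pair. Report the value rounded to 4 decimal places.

0.2158

Differing sites — 2:G/A (Ti); 3:T/C (Ti); 20:A/G (Ti); 22:G/T (Tv); 23:T/A (Tv).
Of the 5 differences, 3 transitions and 2 transversions over 27 sites: P = 3/27 = 0.111111, Q = 2/27 = 0.074074.
d = −0.5·ln(0.703704) − 0.25·ln(0.851852) = −0.5·(-0.351397) − 0.25·(-0.160342) = 0.2158.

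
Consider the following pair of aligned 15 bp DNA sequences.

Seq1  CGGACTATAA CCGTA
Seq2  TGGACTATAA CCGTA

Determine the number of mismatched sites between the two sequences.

1

The sequences differ at position 1 (C/T).
That gives 1 mismatch out of 15 aligned sites, so the Hamming distance is 1.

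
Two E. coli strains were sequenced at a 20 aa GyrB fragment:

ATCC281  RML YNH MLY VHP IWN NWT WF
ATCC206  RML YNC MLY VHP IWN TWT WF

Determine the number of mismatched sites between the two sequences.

Differing sites — 6:H/C; 16:N/T.
That gives 2 mismatches out of 20 aligned sites, so the Hamming distance is 2.

2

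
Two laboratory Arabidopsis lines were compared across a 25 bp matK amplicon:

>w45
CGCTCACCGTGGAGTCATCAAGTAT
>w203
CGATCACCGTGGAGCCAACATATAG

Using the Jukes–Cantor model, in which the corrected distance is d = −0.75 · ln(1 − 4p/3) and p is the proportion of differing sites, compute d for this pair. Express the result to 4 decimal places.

Differing sites — 3:C/A; 15:T/C; 18:T/A; 21:A/T; 22:G/A; 25:T/G.
p = 6/25 = 0.240000.
d = −0.75 · ln(1 − (4/3)·0.240000) = −0.75 · ln(0.680000) = −0.75 · (-0.385662) = 0.2892.

0.2892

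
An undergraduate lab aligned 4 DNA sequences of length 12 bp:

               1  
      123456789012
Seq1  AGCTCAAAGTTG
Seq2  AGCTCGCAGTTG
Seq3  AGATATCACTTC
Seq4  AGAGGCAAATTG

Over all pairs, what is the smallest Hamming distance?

Pairwise Hamming distances:
  Seq1 vs Seq2: 2
  Seq1 vs Seq3: 6
  Seq1 vs Seq4: 5
  Seq2 vs Seq3: 5
  Seq2 vs Seq4: 6
  Seq3 vs Seq4: 6
The smallest is 2, between Seq1 and Seq2.

2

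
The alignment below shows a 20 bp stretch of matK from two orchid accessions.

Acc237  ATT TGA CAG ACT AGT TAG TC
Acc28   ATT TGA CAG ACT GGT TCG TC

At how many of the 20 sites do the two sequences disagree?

2

Differing sites — 13:A/G; 17:A/C.
That gives 2 mismatches out of 20 aligned sites, so the Hamming distance is 2.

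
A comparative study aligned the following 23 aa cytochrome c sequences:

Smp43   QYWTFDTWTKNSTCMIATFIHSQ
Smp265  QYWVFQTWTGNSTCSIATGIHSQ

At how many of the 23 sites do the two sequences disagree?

Differing sites — 4:T/V; 6:D/Q; 10:K/G; 15:M/S; 19:F/G.
That gives 5 mismatches out of 23 aligned sites, so the Hamming distance is 5.

5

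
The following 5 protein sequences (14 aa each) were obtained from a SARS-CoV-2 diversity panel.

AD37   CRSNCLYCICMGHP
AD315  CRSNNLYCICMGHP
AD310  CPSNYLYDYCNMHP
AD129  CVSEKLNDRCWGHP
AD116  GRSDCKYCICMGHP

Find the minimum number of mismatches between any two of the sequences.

Pairwise Hamming distances:
  AD37 vs AD315: 1
  AD37 vs AD310: 6
  AD37 vs AD129: 7
  AD37 vs AD116: 3
  AD315 vs AD310: 6
  AD315 vs AD129: 7
  AD315 vs AD116: 4
  AD310 vs AD129: 7
  AD310 vs AD116: 9
  AD129 vs AD116: 9
The smallest is 1, between AD37 and AD315.

1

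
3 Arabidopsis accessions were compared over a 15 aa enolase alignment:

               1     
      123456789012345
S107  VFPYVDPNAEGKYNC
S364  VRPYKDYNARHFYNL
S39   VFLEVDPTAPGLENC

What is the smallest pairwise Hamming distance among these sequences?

Pairwise Hamming distances:
  S107 vs S364: 7
  S107 vs S39: 6
  S364 vs S39: 11
The smallest is 6, between S107 and S39.

6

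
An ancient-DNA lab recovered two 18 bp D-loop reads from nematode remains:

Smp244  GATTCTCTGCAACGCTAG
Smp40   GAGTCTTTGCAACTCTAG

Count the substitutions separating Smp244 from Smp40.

3

Mismatches occur at site 3 (T/G), site 7 (C/T), site 14 (G/T).
That gives 3 mismatches out of 18 aligned sites, so the Hamming distance is 3.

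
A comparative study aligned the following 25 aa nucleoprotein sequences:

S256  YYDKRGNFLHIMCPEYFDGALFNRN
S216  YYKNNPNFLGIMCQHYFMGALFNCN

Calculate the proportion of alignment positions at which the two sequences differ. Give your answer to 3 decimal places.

0.360

The sequences differ at positions 3 (D/K), 4 (K/N), 5 (R/N), 6 (G/P), 10 (H/G), 14 (P/Q), 15 (E/H), 18 (D/M), 24 (R/C).
There are 9 differences over 25 sites, so p = 9/25 = 0.360.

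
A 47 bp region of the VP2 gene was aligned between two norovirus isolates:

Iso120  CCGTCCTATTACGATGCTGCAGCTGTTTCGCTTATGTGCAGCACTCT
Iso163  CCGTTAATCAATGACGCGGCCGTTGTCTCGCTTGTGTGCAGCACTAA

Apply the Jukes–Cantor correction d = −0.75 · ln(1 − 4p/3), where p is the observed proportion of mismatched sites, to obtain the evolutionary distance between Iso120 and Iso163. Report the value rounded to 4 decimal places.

Differing sites — 5:C/T; 6:C/A; 7:T/A; 8:A/T; 9:T/C; 10:T/A; 12:C/T; 15:T/C; 18:T/G; 21:A/C; 23:C/T; 27:T/C; 34:A/G; 46:C/A; 47:T/A.
p = 15/47 = 0.319149.
d = −0.75 · ln(1 − (4/3)·0.319149) = −0.75 · ln(0.574468) = −0.75 · (-0.554311) = 0.4157.

0.4157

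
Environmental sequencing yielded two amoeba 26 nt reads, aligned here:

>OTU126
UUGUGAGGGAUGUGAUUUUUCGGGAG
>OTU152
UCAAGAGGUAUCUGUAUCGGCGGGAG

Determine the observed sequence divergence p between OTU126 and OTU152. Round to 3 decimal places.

The sequences differ at positions 2 (U/C), 3 (G/A), 4 (U/A), 9 (G/U), 12 (G/C), 15 (A/U), 16 (U/A), 18 (U/C), 19 (U/G), 20 (U/G).
There are 10 differences over 26 sites, so p = 10/26 = 0.385.

0.385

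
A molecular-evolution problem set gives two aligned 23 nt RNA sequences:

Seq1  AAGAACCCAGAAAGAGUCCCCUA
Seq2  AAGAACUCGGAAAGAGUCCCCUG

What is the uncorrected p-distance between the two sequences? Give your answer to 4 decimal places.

0.1304

Mismatches occur at site 7 (C→U), site 9 (A→G), site 23 (A→G).
There are 3 differences over 23 sites, so p = 3/23 = 0.1304.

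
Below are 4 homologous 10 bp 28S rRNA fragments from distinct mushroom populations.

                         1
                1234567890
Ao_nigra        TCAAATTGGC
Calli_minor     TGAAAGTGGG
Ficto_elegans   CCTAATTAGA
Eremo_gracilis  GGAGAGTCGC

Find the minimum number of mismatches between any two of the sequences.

3

Pairwise Hamming distances:
  Ao_nigra vs Calli_minor: 3
  Ao_nigra vs Ficto_elegans: 4
  Ao_nigra vs Eremo_gracilis: 5
  Calli_minor vs Ficto_elegans: 6
  Calli_minor vs Eremo_gracilis: 4
  Ficto_elegans vs Eremo_gracilis: 7
The smallest is 3, between Ao_nigra and Calli_minor.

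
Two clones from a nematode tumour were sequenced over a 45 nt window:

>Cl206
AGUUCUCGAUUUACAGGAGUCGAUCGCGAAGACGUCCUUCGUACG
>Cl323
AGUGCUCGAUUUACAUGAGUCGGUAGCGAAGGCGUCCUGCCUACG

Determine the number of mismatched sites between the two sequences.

Mismatches occur at site 4 (U/G), site 16 (G/U), site 23 (A/G), site 25 (C/A), site 32 (A/G), site 39 (U/G), site 41 (G/C).
That gives 7 mismatches out of 45 aligned sites, so the Hamming distance is 7.

7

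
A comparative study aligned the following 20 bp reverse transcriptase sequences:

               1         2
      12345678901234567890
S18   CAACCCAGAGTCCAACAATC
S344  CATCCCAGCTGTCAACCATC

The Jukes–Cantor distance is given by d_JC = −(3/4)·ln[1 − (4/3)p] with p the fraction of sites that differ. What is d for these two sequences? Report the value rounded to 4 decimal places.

The sequences differ at positions 3 (A/T), 9 (A/C), 10 (G/T), 11 (T/G), 12 (C/T), 17 (A/C).
p = 6/20 = 0.300000.
d = −0.75 · ln(1 − (4/3)·0.300000) = −0.75 · ln(0.600000) = −0.75 · (-0.510826) = 0.3831.

0.3831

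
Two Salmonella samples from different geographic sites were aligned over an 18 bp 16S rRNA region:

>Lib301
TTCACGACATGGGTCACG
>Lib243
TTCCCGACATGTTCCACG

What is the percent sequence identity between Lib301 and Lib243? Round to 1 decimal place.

77.8%

The sequences differ at positions 4 (A/C), 12 (G/T), 13 (G/T), 14 (T/C).
14 of the 18 sites match, so the percent identity is 14/18 × 100 = 77.8%.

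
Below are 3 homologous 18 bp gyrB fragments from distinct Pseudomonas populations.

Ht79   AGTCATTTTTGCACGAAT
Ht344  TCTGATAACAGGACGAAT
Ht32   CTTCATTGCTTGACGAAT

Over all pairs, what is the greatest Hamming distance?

8

Pairwise Hamming distances:
  Ht79 vs Ht344: 8
  Ht79 vs Ht32: 6
  Ht344 vs Ht32: 7
The largest is 8, between Ht79 and Ht344.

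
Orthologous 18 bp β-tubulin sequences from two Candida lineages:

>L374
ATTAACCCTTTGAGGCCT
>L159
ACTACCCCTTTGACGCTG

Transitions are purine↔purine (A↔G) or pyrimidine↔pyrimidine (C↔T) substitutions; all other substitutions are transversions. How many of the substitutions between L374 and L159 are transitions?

2

The sequences differ at positions 2 (T/C, transition), 5 (A/C, transversion), 14 (G/C, transversion), 17 (C/T, transition), 18 (T/G, transversion).
Of the 5 differences, 2 transitions and 3 transversions, so the answer is 2.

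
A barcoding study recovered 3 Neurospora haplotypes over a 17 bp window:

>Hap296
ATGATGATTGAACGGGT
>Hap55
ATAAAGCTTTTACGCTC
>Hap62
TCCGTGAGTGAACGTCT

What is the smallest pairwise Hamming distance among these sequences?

Pairwise Hamming distances:
  Hap296 vs Hap55: 8
  Hap296 vs Hap62: 7
  Hap55 vs Hap62: 12
The smallest is 7, between Hap296 and Hap62.

7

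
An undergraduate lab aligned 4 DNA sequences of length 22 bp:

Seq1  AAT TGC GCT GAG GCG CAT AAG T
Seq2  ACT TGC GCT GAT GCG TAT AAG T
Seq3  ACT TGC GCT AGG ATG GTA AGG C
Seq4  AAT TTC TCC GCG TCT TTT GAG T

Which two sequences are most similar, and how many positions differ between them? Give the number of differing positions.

3

Pairwise Hamming distances:
  Seq1 vs Seq2: 3
  Seq1 vs Seq3: 10
  Seq1 vs Seq4: 9
  Seq2 vs Seq3: 10
  Seq2 vs Seq4: 10
  Seq3 vs Seq4: 14
The smallest is 3, between Seq1 and Seq2.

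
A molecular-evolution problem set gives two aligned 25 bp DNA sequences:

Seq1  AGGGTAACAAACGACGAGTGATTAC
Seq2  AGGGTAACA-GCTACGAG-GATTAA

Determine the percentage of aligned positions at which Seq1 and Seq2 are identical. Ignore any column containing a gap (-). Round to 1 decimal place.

Excluding the 2 gap columns leaves 23 comparable sites.
Differing sites — 11:A/G; 13:G/T; 25:C/A.
20 of the 23 comparable sites match, so the percent identity is 20/23 × 100 = 87.0%.

87.0%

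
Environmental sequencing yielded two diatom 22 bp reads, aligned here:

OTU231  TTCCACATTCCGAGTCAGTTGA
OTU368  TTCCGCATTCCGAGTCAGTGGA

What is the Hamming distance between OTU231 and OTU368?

2

The sequences differ at positions 5 (A/G), 20 (T/G).
That gives 2 mismatches out of 22 aligned sites, so the Hamming distance is 2.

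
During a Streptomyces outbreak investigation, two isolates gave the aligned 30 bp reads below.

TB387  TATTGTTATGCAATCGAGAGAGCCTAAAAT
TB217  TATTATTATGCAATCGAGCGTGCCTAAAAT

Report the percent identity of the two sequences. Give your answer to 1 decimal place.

90.0%

Mismatches occur at site 5 (G→A), site 19 (A→C), site 21 (A→T).
27 of the 30 sites match, so the percent identity is 27/30 × 100 = 90.0%.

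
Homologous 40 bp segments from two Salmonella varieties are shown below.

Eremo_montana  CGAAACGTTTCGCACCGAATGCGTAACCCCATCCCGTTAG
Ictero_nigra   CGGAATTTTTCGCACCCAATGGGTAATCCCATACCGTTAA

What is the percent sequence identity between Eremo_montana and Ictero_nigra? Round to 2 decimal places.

Differing sites — 3:A/G; 6:C/T; 7:G/T; 17:G/C; 22:C/G; 27:C/T; 33:C/A; 40:G/A.
32 of the 40 sites match, so the percent identity is 32/40 × 100 = 80.00%.

80.00%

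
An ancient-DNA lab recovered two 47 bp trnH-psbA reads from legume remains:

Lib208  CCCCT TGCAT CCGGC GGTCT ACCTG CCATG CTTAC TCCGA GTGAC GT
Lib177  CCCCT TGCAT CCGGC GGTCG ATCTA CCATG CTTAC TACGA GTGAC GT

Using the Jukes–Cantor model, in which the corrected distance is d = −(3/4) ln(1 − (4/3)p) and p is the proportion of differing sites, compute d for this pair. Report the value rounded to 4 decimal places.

0.0903

Differing sites — 20:T/G; 22:C/T; 25:G/A; 37:C/A.
p = 4/47 = 0.085106.
d = −0.75 · ln(1 − (4/3)·0.085106) = −0.75 · ln(0.886525) = −0.75 · (-0.120446) = 0.0903.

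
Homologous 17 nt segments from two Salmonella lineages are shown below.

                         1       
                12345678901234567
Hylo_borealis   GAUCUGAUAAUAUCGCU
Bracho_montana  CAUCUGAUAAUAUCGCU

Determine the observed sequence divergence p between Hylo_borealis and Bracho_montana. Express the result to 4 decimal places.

0.0588

Differing sites — 1:G/C.
There are 1 differences over 17 sites, so p = 1/17 = 0.0588.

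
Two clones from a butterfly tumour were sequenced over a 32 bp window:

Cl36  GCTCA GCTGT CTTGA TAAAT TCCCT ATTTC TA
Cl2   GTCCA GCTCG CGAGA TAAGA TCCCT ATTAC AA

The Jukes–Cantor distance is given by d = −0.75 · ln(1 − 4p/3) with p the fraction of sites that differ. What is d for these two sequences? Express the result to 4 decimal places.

Differing sites — 2:C/T; 3:T/C; 9:G/C; 10:T/G; 12:T/G; 13:T/A; 19:A/G; 20:T/A; 29:T/A; 31:T/A.
p = 10/32 = 0.312500.
d = −0.75 · ln(1 − (4/3)·0.312500) = −0.75 · ln(0.583333) = −0.75 · (-0.538997) = 0.4042.

0.4042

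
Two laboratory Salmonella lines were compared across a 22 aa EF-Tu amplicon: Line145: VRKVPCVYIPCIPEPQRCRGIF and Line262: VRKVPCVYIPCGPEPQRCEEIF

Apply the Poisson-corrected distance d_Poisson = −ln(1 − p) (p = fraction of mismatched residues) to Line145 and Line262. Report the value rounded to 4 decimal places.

0.1466

Mismatches occur at site 12 (I→G), site 19 (R→E), site 20 (G→E).
p = 3/22 = 0.136364.
d = −ln(1 − 0.136364) = −ln(0.863636) = 0.1466.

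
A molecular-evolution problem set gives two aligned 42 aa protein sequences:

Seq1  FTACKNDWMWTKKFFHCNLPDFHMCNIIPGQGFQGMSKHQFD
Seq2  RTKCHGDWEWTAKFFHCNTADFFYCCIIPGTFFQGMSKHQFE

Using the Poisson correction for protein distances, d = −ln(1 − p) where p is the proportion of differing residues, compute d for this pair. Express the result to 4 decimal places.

The sequences differ at positions 1 (F/R), 3 (A/K), 5 (K/H), 6 (N/G), 9 (M/E), 12 (K/A), 19 (L/T), 20 (P/A), 23 (H/F), 24 (M/Y), 26 (N/C), 31 (Q/T), 32 (G/F), 42 (D/E).
p = 14/42 = 0.333333.
d = −ln(1 − 0.333333) = −ln(0.666667) = 0.4055.

0.4055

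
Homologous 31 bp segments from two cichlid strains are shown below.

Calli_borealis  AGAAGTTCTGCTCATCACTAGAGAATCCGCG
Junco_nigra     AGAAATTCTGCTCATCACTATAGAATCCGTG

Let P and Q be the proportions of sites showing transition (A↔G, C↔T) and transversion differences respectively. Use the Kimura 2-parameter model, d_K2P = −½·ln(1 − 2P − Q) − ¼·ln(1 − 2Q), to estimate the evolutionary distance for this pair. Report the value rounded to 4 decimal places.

0.1046

Mismatches occur at site 5 (G↔A, transition), site 21 (G↔T, transversion), site 30 (C↔T, transition).
Of the 3 differences, 2 transitions and 1 transversion over 31 sites: P = 2/31 = 0.064516, Q = 1/31 = 0.032258.
d = −0.5·ln(0.838710) − 0.25·ln(0.935484) = −0.5·(-0.175890) − 0.25·(-0.066691) = 0.1046.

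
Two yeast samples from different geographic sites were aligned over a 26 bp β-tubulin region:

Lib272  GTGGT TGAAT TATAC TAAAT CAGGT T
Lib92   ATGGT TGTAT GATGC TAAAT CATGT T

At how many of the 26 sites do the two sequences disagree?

5

Mismatches occur at site 1 (G↔A), site 8 (A↔T), site 11 (T↔G), site 14 (A↔G), site 23 (G↔T).
That gives 5 mismatches out of 26 aligned sites, so the Hamming distance is 5.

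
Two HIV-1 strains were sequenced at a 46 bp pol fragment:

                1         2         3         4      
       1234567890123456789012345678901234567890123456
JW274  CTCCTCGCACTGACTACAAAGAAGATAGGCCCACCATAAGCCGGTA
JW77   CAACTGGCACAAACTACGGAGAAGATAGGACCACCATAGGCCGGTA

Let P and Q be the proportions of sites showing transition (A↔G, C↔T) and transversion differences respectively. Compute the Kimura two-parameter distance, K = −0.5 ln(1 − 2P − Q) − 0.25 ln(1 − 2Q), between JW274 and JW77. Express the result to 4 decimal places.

0.2273

Mismatches occur at site 2 (T→A, transversion), site 3 (C→A, transversion), site 6 (C→G, transversion), site 11 (T→A, transversion), site 12 (G→A, transition), site 18 (A→G, transition), site 19 (A→G, transition), site 30 (C→A, transversion), site 39 (A→G, transition).
Of the 9 differences, 4 transitions and 5 transversions over 46 sites: P = 4/46 = 0.086957, Q = 5/46 = 0.108696.
d = −0.5·ln(0.717390) − 0.25·ln(0.782608) = −0.5·(-0.332136) − 0.25·(-0.245123) = 0.2273.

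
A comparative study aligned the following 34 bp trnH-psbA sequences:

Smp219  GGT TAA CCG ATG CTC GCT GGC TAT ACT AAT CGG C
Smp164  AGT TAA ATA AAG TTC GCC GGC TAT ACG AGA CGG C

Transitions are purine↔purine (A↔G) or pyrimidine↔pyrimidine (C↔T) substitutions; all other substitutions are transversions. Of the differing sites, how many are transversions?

4

Mismatches occur at site 1 (G→A, transition), site 7 (C→A, transversion), site 8 (C→T, transition), site 9 (G→A, transition), site 11 (T→A, transversion), site 13 (C→T, transition), site 18 (T→C, transition), site 27 (T→G, transversion), site 29 (A→G, transition), site 30 (T→A, transversion).
Of the 10 differences, 6 transitions and 4 transversions, so the answer is 4.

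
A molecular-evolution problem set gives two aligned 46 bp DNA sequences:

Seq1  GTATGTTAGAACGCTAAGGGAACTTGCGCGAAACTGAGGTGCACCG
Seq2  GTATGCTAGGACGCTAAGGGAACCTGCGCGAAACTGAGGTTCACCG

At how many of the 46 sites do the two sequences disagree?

The sequences differ at positions 6 (T/C), 10 (A/G), 24 (T/C), 41 (G/T).
That gives 4 mismatches out of 46 aligned sites, so the Hamming distance is 4.

4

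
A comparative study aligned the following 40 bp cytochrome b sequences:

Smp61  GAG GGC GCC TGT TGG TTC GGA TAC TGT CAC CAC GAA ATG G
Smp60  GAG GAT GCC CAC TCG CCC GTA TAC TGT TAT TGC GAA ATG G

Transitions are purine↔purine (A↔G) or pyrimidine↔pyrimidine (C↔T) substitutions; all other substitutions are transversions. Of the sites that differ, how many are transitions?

11

Differing sites — 5:G/A (Ti); 6:C/T (Ti); 10:T/C (Ti); 11:G/A (Ti); 12:T/C (Ti); 14:G/C (Tv); 16:T/C (Ti); 17:T/C (Ti); 20:G/T (Tv); 28:C/T (Ti); 30:C/T (Ti); 31:C/T (Ti); 32:A/G (Ti).
Of the 13 differences, 11 transitions and 2 transversions, so the answer is 11.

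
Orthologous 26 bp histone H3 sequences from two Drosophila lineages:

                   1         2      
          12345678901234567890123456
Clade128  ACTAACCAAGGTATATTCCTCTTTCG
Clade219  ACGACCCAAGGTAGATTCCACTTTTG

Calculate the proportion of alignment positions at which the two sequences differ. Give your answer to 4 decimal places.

0.1923

Differing sites — 3:T/G; 5:A/C; 14:T/G; 20:T/A; 25:C/T.
There are 5 differences over 26 sites, so p = 5/26 = 0.1923.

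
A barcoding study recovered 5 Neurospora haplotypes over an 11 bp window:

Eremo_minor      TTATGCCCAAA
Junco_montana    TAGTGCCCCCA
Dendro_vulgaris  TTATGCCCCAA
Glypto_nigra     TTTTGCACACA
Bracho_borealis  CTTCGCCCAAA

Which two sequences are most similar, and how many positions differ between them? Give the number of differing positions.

1

Pairwise Hamming distances:
  Eremo_minor vs Junco_montana: 4
  Eremo_minor vs Dendro_vulgaris: 1
  Eremo_minor vs Glypto_nigra: 3
  Eremo_minor vs Bracho_borealis: 3
  Junco_montana vs Dendro_vulgaris: 3
  Junco_montana vs Glypto_nigra: 4
  Junco_montana vs Bracho_borealis: 6
  Dendro_vulgaris vs Glypto_nigra: 4
  Dendro_vulgaris vs Bracho_borealis: 4
  Glypto_nigra vs Bracho_borealis: 4
The smallest is 1, between Eremo_minor and Dendro_vulgaris.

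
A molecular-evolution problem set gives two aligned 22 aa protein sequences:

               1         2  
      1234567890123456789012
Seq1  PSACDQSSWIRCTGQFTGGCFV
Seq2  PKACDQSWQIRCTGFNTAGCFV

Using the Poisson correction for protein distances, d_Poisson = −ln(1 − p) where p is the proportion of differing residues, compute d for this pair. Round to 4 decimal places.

0.3185

Mismatches occur at site 2 (S/K), site 8 (S/W), site 9 (W/Q), site 15 (Q/F), site 16 (F/N), site 18 (G/A).
p = 6/22 = 0.272727.
d = −ln(1 − 0.272727) = −ln(0.727273) = 0.3185.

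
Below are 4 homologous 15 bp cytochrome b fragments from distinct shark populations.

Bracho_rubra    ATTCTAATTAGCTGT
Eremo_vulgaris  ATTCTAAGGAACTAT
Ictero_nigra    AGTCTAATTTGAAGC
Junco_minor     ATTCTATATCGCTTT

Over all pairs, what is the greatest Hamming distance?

Pairwise Hamming distances:
  Bracho_rubra vs Eremo_vulgaris: 4
  Bracho_rubra vs Ictero_nigra: 5
  Bracho_rubra vs Junco_minor: 4
  Eremo_vulgaris vs Ictero_nigra: 9
  Eremo_vulgaris vs Junco_minor: 6
  Ictero_nigra vs Junco_minor: 8
The largest is 9, between Eremo_vulgaris and Ictero_nigra.

9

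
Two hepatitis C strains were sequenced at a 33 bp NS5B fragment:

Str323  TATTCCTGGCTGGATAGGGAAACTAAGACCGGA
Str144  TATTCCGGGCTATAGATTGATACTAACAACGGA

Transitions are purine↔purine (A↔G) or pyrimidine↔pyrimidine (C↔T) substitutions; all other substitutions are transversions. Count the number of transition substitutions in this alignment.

Differing sites — 7:T/G (Tv); 12:G/A (Ti); 13:G/T (Tv); 15:T/G (Tv); 17:G/T (Tv); 18:G/T (Tv); 21:A/T (Tv); 27:G/C (Tv); 29:C/A (Tv).
Of the 9 differences, 1 transition and 8 transversions, so the answer is 1.

1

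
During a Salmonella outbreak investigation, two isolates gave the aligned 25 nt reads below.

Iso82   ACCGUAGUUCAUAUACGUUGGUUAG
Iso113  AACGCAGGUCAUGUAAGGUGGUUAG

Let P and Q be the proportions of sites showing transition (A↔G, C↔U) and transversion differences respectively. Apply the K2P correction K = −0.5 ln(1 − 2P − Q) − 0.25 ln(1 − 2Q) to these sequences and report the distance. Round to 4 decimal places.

Mismatches occur at site 2 (C↔A, transversion), site 5 (U↔C, transition), site 8 (U↔G, transversion), site 13 (A↔G, transition), site 16 (C↔A, transversion), site 18 (U↔G, transversion).
Of the 6 differences, 2 transitions and 4 transversions over 25 sites: P = 2/25 = 0.080000, Q = 4/25 = 0.160000.
d = −0.5·ln(0.680000) − 0.25·ln(0.680000) = −0.5·(-0.385662) − 0.25·(-0.385662) = 0.2892.

0.2892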